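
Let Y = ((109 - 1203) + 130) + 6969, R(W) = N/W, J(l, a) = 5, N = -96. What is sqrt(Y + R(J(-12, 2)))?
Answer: 173*sqrt(5)/5 ≈ 77.368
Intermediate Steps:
R(W) = -96/W
Y = 6005 (Y = (-1094 + 130) + 6969 = -964 + 6969 = 6005)
sqrt(Y + R(J(-12, 2))) = sqrt(6005 - 96/5) = sqrt(29929/5) = 173*sqrt(5)/5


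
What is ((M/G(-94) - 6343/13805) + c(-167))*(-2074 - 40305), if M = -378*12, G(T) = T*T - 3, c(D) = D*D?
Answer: -13101482802413054/11085415 ≈ -1.1819e+9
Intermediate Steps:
c(D) = D²
G(T) = -3 + T² (G(T) = T² - 3 = -3 + T²)
M = -4536
((M/G(-94) - 6343/13805) + c(-167))*(-2074 - 40305) = ((-4536/(-3 + (-94)²) - 6343/13805) + (-167)²)*(-2074 - 40305) = ((-4536/(-3 + 8836) - 6343*1/13805) + 27889)*(-42379) = ((-4536/8833 - 6343/13805) + 27889)*(-42379) = (-10786109/11085415 + 27889)*(-42379) = (309150352826/11085415)*(-42379) = -13101482802413054/11085415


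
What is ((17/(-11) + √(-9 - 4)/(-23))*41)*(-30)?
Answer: 20910/11 + 1230*I*√13/23 ≈ 1900.9 + 192.82*I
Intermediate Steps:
((17/(-11) + √(-9 - 4)/(-23))*41)*(-30) = ((17*(-1/11) + √(-13)*(-1/23))*41)*(-30) = ((-17/11 + (I*√13)*(-1/23))*41)*(-30) = ((-17/11 - I*√13/23)*41)*(-30) = (-697/11 - 41*I*√13/23)*(-30) = 20910/11 + 1230*I*√13/23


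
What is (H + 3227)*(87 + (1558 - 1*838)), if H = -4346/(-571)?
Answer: 1490499141/571 ≈ 2.6103e+6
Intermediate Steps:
H = 4346/571 (H = -4346*(-1/571) = 4346/571 ≈ 7.6112)
(H + 3227)*(87 + (1558 - 1*838)) = (4346/571 + 3227)*(87 + (1558 - 1*838)) = 1846963*(87 + (1558 - 838))/571 = 1846963*(87 + 720)/571 = (1846963/571)*807 = 1490499141/571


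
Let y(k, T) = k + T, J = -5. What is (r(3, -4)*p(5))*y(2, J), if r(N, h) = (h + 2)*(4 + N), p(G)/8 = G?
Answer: 1680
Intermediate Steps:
p(G) = 8*G
r(N, h) = (2 + h)*(4 + N)
y(k, T) = T + k
(r(3, -4)*p(5))*y(2, J) = ((8 + 2*3 + 4*(-4) + 3*(-4))*(8*5))*(-5 + 2) = ((8 + 6 - 16 - 12)*40)*(-3) = -14*40*(-3) = -560*(-3) = 1680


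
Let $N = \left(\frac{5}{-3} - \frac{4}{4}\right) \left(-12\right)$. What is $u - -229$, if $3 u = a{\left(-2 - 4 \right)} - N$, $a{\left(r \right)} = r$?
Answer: $\frac{649}{3} \approx 216.33$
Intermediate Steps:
$N = 32$ ($N = \left(5 \left(- \frac{1}{3}\right) - 1\right) \left(-12\right) = \left(- \frac{5}{3} - 1\right) \left(-12\right) = \left(- \frac{8}{3}\right) \left(-12\right) = 32$)
$u = - \frac{38}{3}$ ($u = \frac{\left(-2 - 4\right) - 32}{3} = \frac{-6 - 32}{3} = \frac{1}{3} \left(-38\right) = - \frac{38}{3} \approx -12.667$)
$u - -229 = - \frac{38}{3} - -229 = - \frac{38}{3} + 229 = \frac{649}{3}$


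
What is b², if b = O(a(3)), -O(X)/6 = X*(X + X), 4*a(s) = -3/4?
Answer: 729/4096 ≈ 0.17798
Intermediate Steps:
a(s) = -3/16 (a(s) = (-3/4)/4 = (-3*¼)/4 = (¼)*(-¾) = -3/16)
O(X) = -12*X² (O(X) = -6*X*(X + X) = -6*X*2*X = -12*X²)
b = -27/64 (b = -12*(-3/16)² = -12*9/256 = -27/64 ≈ -0.42188)
b² = (-27/64)² = 729/4096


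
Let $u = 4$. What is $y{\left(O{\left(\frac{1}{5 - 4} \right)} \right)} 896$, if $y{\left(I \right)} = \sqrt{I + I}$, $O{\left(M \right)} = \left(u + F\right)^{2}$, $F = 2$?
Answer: $5376 \sqrt{2} \approx 7602.8$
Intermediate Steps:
$O{\left(M \right)} = 36$ ($O{\left(M \right)} = \left(4 + 2\right)^{2} = 6^{2} = 36$)
$y{\left(I \right)} = \sqrt{2} \sqrt{I}$ ($y{\left(I \right)} = \sqrt{2 I} = \sqrt{2} \sqrt{I}$)
$y{\left(O{\left(\frac{1}{5 - 4} \right)} \right)} 896 = \sqrt{2} \sqrt{36} \cdot 896 = \sqrt{2} \cdot 6 \cdot 896 = 6 \sqrt{2} \cdot 896 = 5376 \sqrt{2}$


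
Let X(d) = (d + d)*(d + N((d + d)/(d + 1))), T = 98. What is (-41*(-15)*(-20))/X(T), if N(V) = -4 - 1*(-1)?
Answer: -615/931 ≈ -0.66058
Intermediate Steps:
N(V) = -3 (N(V) = -4 + 1 = -3)
X(d) = 2*d*(-3 + d) (X(d) = (d + d)*(d - 3) = (2*d)*(-3 + d) = 2*d*(-3 + d))
(-41*(-15)*(-20))/X(T) = (-41*(-15)*(-20))/((2*98*(-3 + 98))) = (615*(-20))/((2*98*95)) = -12300/18620 = -12300*1/18620 = -615/931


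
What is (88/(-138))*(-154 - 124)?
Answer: 12232/69 ≈ 177.28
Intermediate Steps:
(88/(-138))*(-154 - 124) = (88*(-1/138))*(-278) = -44/69*(-278) = 12232/69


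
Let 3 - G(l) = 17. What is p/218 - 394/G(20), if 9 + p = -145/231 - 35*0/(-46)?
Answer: 101071/3597 ≈ 28.099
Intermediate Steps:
G(l) = -14 (G(l) = 3 - 1*17 = 3 - 17 = -14)
p = -2224/231 (p = -9 + (-145/231 - 35*0/(-46)) = -9 + (-145*1/231 + 0*(-1/46)) = -9 + (-145/231 + 0) = -9 - 145/231 = -2224/231 ≈ -9.6277)
p/218 - 394/G(20) = -2224/231/218 - 394/(-14) = -2224/231*1/218 - 394*(-1/14) = -1112/25179 + 197/7 = 101071/3597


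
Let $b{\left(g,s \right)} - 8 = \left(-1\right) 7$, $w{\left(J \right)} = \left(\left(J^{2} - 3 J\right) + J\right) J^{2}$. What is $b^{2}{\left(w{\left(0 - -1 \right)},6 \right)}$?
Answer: $1$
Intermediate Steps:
$w{\left(J \right)} = J^{2} \left(J^{2} - 2 J\right)$ ($w{\left(J \right)} = \left(J^{2} - 2 J\right) J^{2} = J^{2} \left(J^{2} - 2 J\right)$)
$b{\left(g,s \right)} = 1$ ($b{\left(g,s \right)} = 8 - 7 = 1$)
$b^{2}{\left(w{\left(0 - -1 \right)},6 \right)} = 1^{2} = 1$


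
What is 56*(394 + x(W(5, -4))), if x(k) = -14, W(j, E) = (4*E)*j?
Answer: 21280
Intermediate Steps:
W(j, E) = 4*E*j
56*(394 + x(W(5, -4))) = 56*(394 - 14) = 56*380 = 21280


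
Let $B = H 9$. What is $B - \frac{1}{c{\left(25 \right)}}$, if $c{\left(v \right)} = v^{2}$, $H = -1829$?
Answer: $- \frac{10288126}{625} \approx -16461.0$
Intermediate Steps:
$B = -16461$ ($B = \left(-1829\right) 9 = -16461$)
$B - \frac{1}{c{\left(25 \right)}} = -16461 - \frac{1}{25^{2}} = -16461 - \frac{1}{625} = - \frac{10288126}{625}$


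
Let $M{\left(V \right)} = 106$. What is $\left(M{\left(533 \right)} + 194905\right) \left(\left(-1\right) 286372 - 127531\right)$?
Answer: $-80715637933$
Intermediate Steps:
$\left(M{\left(533 \right)} + 194905\right) \left(\left(-1\right) 286372 - 127531\right) = \left(106 + 194905\right) \left(\left(-1\right) 286372 - 127531\right) = 195011 \left(-286372 - 127531\right) = 195011 \left(-413903\right) = -80715637933$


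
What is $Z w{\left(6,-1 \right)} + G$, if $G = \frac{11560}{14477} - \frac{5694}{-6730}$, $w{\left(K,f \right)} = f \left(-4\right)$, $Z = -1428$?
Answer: $- \frac{278180564341}{48715105} \approx -5710.4$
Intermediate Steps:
$w{\left(K,f \right)} = - 4 f$
$G = \frac{80115419}{48715105}$ ($G = 11560 \cdot \frac{1}{14477} - - \frac{2847}{3365} = \frac{11560}{14477} + \frac{2847}{3365} = \frac{80115419}{48715105} \approx 1.6446$)
$Z w{\left(6,-1 \right)} + G = - 1428 \left(\left(-4\right) \left(-1\right)\right) + \frac{80115419}{48715105} = \left(-1428\right) 4 + \frac{80115419}{48715105} = -5712 + \frac{80115419}{48715105} = - \frac{278180564341}{48715105}$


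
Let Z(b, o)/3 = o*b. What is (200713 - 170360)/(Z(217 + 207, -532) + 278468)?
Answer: -30353/398236 ≈ -0.076219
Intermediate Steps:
Z(b, o) = 3*b*o (Z(b, o) = 3*(o*b) = 3*(b*o) = 3*b*o)
(200713 - 170360)/(Z(217 + 207, -532) + 278468) = (200713 - 170360)/(3*(217 + 207)*(-532) + 278468) = 30353/(3*424*(-532) + 278468) = 30353/(-676704 + 278468) = 30353/(-398236) = 30353*(-1/398236) = -30353/398236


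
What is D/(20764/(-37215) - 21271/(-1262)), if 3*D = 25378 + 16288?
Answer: 652285813260/765396097 ≈ 852.22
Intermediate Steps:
D = 41666/3 (D = (25378 + 16288)/3 = (⅓)*41666 = 41666/3 ≈ 13889.)
D/(20764/(-37215) - 21271/(-1262)) = 41666/(3*(20764/(-37215) - 21271/(-1262))) = 41666/(3*(20764*(-1/37215) - 21271*(-1/1262))) = 41666/(3*(-20764/37215 + 21271/1262)) = 41666/(3*(765396097/46965330)) = (41666/3)*(46965330/765396097) = 652285813260/765396097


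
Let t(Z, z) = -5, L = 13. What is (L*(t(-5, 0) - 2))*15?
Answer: -1365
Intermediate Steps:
(L*(t(-5, 0) - 2))*15 = (13*(-5 - 2))*15 = (13*(-7))*15 = -91*15 = -1365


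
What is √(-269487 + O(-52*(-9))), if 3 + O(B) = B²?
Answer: I*√50466 ≈ 224.65*I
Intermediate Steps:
O(B) = -3 + B²
√(-269487 + O(-52*(-9))) = √(-269487 + (-3 + (-52*(-9))²)) = √(-269487 + (-3 + 468²)) = √(-269487 + (-3 + 219024)) = √(-269487 + 219021) = √(-50466) = I*√50466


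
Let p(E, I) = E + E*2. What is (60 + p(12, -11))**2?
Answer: 9216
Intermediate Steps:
p(E, I) = 3*E (p(E, I) = E + 2*E = 3*E)
(60 + p(12, -11))**2 = (60 + 3*12)**2 = (60 + 36)**2 = 96**2 = 9216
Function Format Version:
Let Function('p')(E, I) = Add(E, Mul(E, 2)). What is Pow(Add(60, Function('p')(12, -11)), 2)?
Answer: 9216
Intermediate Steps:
Function('p')(E, I) = Mul(3, E) (Function('p')(E, I) = Add(E, Mul(2, E)) = Mul(3, E))
Pow(Add(60, Function('p')(12, -11)), 2) = Pow(Add(60, Mul(3, 12)), 2) = Pow(Add(60, 36), 2) = Pow(96, 2) = 9216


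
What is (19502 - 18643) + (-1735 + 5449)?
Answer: 4573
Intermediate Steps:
(19502 - 18643) + (-1735 + 5449) = 859 + 3714 = 4573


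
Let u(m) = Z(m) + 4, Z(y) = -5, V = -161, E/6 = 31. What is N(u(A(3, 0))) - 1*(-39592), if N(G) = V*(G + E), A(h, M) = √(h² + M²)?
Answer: 9807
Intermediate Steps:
E = 186 (E = 6*31 = 186)
A(h, M) = √(M² + h²)
u(m) = -1 (u(m) = -5 + 4 = -1)
N(G) = -29946 - 161*G (N(G) = -161*(G + 186) = -161*(186 + G) = -29946 - 161*G)
N(u(A(3, 0))) - 1*(-39592) = (-29946 - 161*(-1)) - 1*(-39592) = (-29946 + 161) + 39592 = -29785 + 39592 = 9807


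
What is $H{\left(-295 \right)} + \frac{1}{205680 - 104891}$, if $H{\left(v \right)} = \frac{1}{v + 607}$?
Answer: $\frac{7777}{2418936} \approx 0.003215$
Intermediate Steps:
$H{\left(v \right)} = \frac{1}{607 + v}$
$H{\left(-295 \right)} + \frac{1}{205680 - 104891} = \frac{1}{607 - 295} + \frac{1}{205680 - 104891} = \frac{1}{312} + \frac{1}{100789} = \frac{7777}{2418936}$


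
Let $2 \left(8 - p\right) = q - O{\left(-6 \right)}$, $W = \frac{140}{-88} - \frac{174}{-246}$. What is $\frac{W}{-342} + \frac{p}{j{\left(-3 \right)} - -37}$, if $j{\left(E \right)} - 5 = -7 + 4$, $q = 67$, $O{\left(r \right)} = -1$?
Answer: $- \frac{204859}{308484} \approx -0.66408$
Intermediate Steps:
$j{\left(E \right)} = 2$ ($j{\left(E \right)} = 5 + \left(-7 + 4\right) = 5 - 3 = 2$)
$W = - \frac{797}{902}$ ($W = 140 \left(- \frac{1}{88}\right) - - \frac{29}{41} = - \frac{35}{22} + \frac{29}{41} = - \frac{797}{902} \approx -0.88359$)
$p = -26$ ($p = 8 - \frac{67 - -1}{2} = 8 - \frac{67 + 1}{2} = 8 - 34 = -26$)
$\frac{W}{-342} + \frac{p}{j{\left(-3 \right)} - -37} = - \frac{797}{902 \left(-342\right)} - \frac{26}{2 - -37} = \left(- \frac{797}{902}\right) \left(- \frac{1}{342}\right) - \frac{26}{2 + 37} = \frac{797}{308484} - \frac{26}{39} = \frac{797}{308484} - \frac{2}{3} = - \frac{204859}{308484}$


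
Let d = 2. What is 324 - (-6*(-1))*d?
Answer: 312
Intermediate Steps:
324 - (-6*(-1))*d = 324 - (-6*(-1))*2 = 324 - 6*2 = 324 - 1*12 = 324 - 12 = 312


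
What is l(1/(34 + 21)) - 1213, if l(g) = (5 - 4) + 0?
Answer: -1212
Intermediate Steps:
l(g) = 1 (l(g) = 1 + 0 = 1)
l(1/(34 + 21)) - 1213 = 1 - 1213 = -1212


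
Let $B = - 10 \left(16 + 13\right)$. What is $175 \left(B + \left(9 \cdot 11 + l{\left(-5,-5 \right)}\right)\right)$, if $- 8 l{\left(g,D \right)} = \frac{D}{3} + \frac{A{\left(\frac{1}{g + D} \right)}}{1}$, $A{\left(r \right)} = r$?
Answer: $- \frac{1602545}{48} \approx -33386.0$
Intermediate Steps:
$l{\left(g,D \right)} = - \frac{1}{8 \left(D + g\right)} - \frac{D}{24}$ ($l{\left(g,D \right)} = - \frac{\frac{D}{3} + \frac{1}{\left(g + D\right) 1}}{8} = - \frac{D \frac{1}{3} + \frac{1}{D + g} 1}{8} = - \frac{\frac{D}{3} + \frac{1}{D + g}}{8} = - \frac{\frac{1}{D + g} + \frac{D}{3}}{8} = - \frac{1}{8 \left(D + g\right)} - \frac{D}{24}$)
$B = -290$ ($B = \left(-10\right) 29 = -290$)
$175 \left(B + \left(9 \cdot 11 + l{\left(-5,-5 \right)}\right)\right) = 175 \left(-290 + \left(9 \cdot 11 + \frac{-3 - - 5 \left(-5 - 5\right)}{24 \left(-5 - 5\right)}\right)\right) = 175 \left(-290 + \left(99 + \frac{-3 - \left(-5\right) \left(-10\right)}{24 \left(-10\right)}\right)\right) = 175 \left(-290 + \left(99 + \frac{1}{24} \left(- \frac{1}{10}\right) \left(-3 - 50\right)\right)\right) = 175 \left(-290 + \left(99 + \frac{1}{24} \left(- \frac{1}{10}\right) \left(-53\right)\right)\right) = 175 \left(-290 + \left(99 + \frac{53}{240}\right)\right) = 175 \left(-290 + \frac{23813}{240}\right) = 175 \left(- \frac{45787}{240}\right) = - \frac{1602545}{48}$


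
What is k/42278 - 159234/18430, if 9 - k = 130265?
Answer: -2283178283/194795885 ≈ -11.721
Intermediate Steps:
k = -130256 (k = 9 - 1*130265 = 9 - 130265 = -130256)
k/42278 - 159234/18430 = -130256/42278 - 159234/18430 = -130256*1/42278 - 159234*1/18430 = -65128/21139 - 79617/9215 = -2283178283/194795885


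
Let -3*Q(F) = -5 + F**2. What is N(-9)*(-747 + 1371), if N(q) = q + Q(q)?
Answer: -21424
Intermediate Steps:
Q(F) = 5/3 - F**2/3 (Q(F) = -(-5 + F**2)/3 = 5/3 - F**2/3)
N(q) = 5/3 + q - q**2/3 (N(q) = q + (5/3 - q**2/3) = 5/3 + q - q**2/3)
N(-9)*(-747 + 1371) = (5/3 - 9 - 1/3*(-9)**2)*(-747 + 1371) = (5/3 - 9 - 1/3*81)*624 = (5/3 - 9 - 27)*624 = -103/3*624 = -21424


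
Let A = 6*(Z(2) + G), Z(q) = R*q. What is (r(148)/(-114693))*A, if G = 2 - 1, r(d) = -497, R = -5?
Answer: -8946/38231 ≈ -0.23400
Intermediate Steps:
Z(q) = -5*q
G = 1
A = -54 (A = 6*(-5*2 + 1) = 6*(-10 + 1) = 6*(-9) = -54)
(r(148)/(-114693))*A = -497/(-114693)*(-54) = -497*(-1/114693)*(-54) = (497/114693)*(-54) = -8946/38231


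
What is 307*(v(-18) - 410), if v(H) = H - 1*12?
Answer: -135080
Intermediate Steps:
v(H) = -12 + H (v(H) = H - 12 = -12 + H)
307*(v(-18) - 410) = 307*((-12 - 18) - 410) = 307*(-30 - 410) = 307*(-440) = -135080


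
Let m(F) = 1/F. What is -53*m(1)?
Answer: -53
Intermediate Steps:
m(F) = 1/F
-53*m(1) = -53/1 = -53*1 = -53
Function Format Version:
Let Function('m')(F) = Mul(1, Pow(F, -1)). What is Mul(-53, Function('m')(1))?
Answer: -53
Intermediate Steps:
Function('m')(F) = Pow(F, -1)
Mul(-53, Function('m')(1)) = Mul(-53, Pow(1, -1)) = Mul(-53, 1) = -53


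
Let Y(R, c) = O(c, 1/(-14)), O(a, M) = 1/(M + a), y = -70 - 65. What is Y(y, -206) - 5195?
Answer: -14987589/2885 ≈ -5195.0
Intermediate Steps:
y = -135
Y(R, c) = 1/(-1/14 + c) (Y(R, c) = 1/(1/(-14) + c) = 1/(-1/14 + c))
Y(y, -206) - 5195 = 14/(-1 + 14*(-206)) - 5195 = 14/(-1 - 2884) - 5195 = 14/(-2885) - 5195 = 14*(-1/2885) - 5195 = -14/2885 - 5195 = -14987589/2885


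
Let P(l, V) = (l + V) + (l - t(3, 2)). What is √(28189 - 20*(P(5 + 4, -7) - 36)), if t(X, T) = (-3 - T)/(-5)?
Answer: √28709 ≈ 169.44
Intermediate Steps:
t(X, T) = ⅗ + T/5 (t(X, T) = (-3 - T)*(-⅕) = ⅗ + T/5)
P(l, V) = -1 + V + 2*l (P(l, V) = (l + V) + (l - (⅗ + (⅕)*2)) = (V + l) + (l - (⅗ + ⅖)) = (V + l) + (l - 1*1) = (V + l) + (l - 1) = (V + l) + (-1 + l) = -1 + V + 2*l)
√(28189 - 20*(P(5 + 4, -7) - 36)) = √(28189 - 20*((-1 - 7 + 2*(5 + 4)) - 36)) = √(28189 - 20*((-1 - 7 + 2*9) - 36)) = √(28189 - 20*((-1 - 7 + 18) - 36)) = √(28189 - 20*(10 - 36)) = √(28189 - 20*(-26)) = √(28189 + 520) = √28709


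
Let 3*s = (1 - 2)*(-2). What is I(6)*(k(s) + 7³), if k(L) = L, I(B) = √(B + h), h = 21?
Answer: 1031*√3 ≈ 1785.7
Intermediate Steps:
s = ⅔ (s = ((1 - 2)*(-2))/3 = (-1*(-2))/3 = (⅓)*2 = ⅔ ≈ 0.66667)
I(B) = √(21 + B) (I(B) = √(B + 21) = √(21 + B))
I(6)*(k(s) + 7³) = √(21 + 6)*(⅔ + 7³) = √27*(⅔ + 343) = (3*√3)*(1031/3) = 1031*√3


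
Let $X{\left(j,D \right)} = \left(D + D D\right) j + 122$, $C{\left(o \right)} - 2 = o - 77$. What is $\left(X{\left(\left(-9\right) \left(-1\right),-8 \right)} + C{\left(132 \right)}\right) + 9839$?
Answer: $10522$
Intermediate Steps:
$C{\left(o \right)} = -75 + o$ ($C{\left(o \right)} = 2 + \left(o - 77\right) = 2 + \left(-77 + o\right) = -75 + o$)
$X{\left(j,D \right)} = 122 + j \left(D + D^{2}\right)$ ($X{\left(j,D \right)} = \left(D + D^{2}\right) j + 122 = j \left(D + D^{2}\right) + 122 = 122 + j \left(D + D^{2}\right)$)
$\left(X{\left(\left(-9\right) \left(-1\right),-8 \right)} + C{\left(132 \right)}\right) + 9839 = \left(\left(122 - 8 \left(\left(-9\right) \left(-1\right)\right) + \left(-9\right) \left(-1\right) \left(-8\right)^{2}\right) + \left(-75 + 132\right)\right) + 9839 = \left(\left(122 - 72 + 9 \cdot 64\right) + 57\right) + 9839 = \left(\left(122 - 72 + 576\right) + 57\right) + 9839 = \left(626 + 57\right) + 9839 = 683 + 9839 = 10522$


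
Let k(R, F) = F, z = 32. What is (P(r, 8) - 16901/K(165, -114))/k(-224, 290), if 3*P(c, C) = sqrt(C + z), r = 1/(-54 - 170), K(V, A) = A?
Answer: 16901/33060 + sqrt(10)/435 ≈ 0.51849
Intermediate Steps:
r = -1/224 (r = 1/(-224) = -1/224 ≈ -0.0044643)
P(c, C) = sqrt(32 + C)/3 (P(c, C) = sqrt(C + 32)/3 = sqrt(32 + C)/3)
(P(r, 8) - 16901/K(165, -114))/k(-224, 290) = (sqrt(32 + 8)/3 - 16901/(-114))/290 = (sqrt(40)/3 - 16901*(-1)/114)*(1/290) = ((2*sqrt(10))/3 - 1*(-16901/114))*(1/290) = (2*sqrt(10)/3 + 16901/114)*(1/290) = (16901/114 + 2*sqrt(10)/3)*(1/290) = 16901/33060 + sqrt(10)/435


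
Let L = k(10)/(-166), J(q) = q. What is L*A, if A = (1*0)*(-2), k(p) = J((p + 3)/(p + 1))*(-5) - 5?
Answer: 0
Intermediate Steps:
k(p) = -5 - 5*(3 + p)/(1 + p) (k(p) = ((p + 3)/(p + 1))*(-5) - 5 = ((3 + p)/(1 + p))*(-5) - 5 = -5*(3 + p)/(1 + p) - 5 = -5 - 5*(3 + p)/(1 + p))
A = 0 (A = 0*(-2) = 0)
L = 60/913 (L = (10*(-2 - 1*10)/(1 + 10))/(-166) = (10*(-2 - 10)/11)*(-1/166) = (10*(1/11)*(-12))*(-1/166) = -120/11*(-1/166) = 60/913 ≈ 0.065717)
L*A = (60/913)*0 = 0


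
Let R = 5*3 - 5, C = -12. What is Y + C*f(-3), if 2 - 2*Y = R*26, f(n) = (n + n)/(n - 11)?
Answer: -939/7 ≈ -134.14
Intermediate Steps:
f(n) = 2*n/(-11 + n) (f(n) = (2*n)/(-11 + n) = 2*n/(-11 + n))
R = 10 (R = 15 - 5 = 10)
Y = -129 (Y = 1 - 5*26 = 1 - ½*260 = 1 - 130 = -129)
Y + C*f(-3) = -129 - 24*(-3)/(-11 - 3) = -129 - 24*(-3)/(-14) = -129 - 24*(-3)*(-1)/14 = -129 - 12*3/7 = -129 - 36/7 = -939/7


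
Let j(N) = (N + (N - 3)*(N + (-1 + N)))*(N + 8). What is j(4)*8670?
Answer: 1144440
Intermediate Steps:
j(N) = (8 + N)*(N + (-1 + 2*N)*(-3 + N)) (j(N) = (N + (-3 + N)*(-1 + 2*N))*(8 + N) = (N + (-1 + 2*N)*(-3 + N))*(8 + N) = (8 + N)*(N + (-1 + 2*N)*(-3 + N)))
j(4)*8670 = (24 - 45*4 + 2*4**3 + 10*4**2)*8670 = (24 - 180 + 2*64 + 10*16)*8670 = (24 - 180 + 128 + 160)*8670 = 132*8670 = 1144440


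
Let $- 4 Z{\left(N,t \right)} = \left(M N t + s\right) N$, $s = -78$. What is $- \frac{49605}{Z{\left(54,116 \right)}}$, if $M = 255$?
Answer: $\frac{16535}{7187589} \approx 0.0023005$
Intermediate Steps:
$Z{\left(N,t \right)} = - \frac{N \left(-78 + 255 N t\right)}{4}$ ($Z{\left(N,t \right)} = - \frac{\left(255 N t - 78\right) N}{4} = - \frac{\left(-78 + 255 N t\right) N}{4} = - \frac{N \left(-78 + 255 N t\right)}{4}$)
$- \frac{49605}{Z{\left(54,116 \right)}} = - \frac{49605}{\frac{3}{4} \cdot 54 \left(26 - 4590 \cdot 116\right)} = - \frac{49605}{\frac{3}{4} \cdot 54 \left(26 - 532440\right)} = - \frac{49605}{\frac{3}{4} \cdot 54 \left(-532414\right)} = - \frac{49605}{-21562767} = \left(-49605\right) \left(- \frac{1}{21562767}\right) = \frac{16535}{7187589}$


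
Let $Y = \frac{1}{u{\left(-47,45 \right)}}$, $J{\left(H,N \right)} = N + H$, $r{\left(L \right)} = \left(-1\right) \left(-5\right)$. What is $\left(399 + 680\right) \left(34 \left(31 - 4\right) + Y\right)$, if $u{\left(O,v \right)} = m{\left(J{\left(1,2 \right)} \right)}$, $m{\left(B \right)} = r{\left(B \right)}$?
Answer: $\frac{4953689}{5} \approx 9.9074 \cdot 10^{5}$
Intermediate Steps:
$r{\left(L \right)} = 5$
$J{\left(H,N \right)} = H + N$
$m{\left(B \right)} = 5$
$u{\left(O,v \right)} = 5$
$Y = \frac{1}{5} \approx 0.2$
$\left(399 + 680\right) \left(34 \left(31 - 4\right) + Y\right) = \left(399 + 680\right) \left(34 \left(31 - 4\right) + \frac{1}{5}\right) = 1079 \left(34 \cdot 27 + \frac{1}{5}\right) = 1079 \left(918 + \frac{1}{5}\right) = 1079 \cdot \frac{4591}{5} = \frac{4953689}{5}$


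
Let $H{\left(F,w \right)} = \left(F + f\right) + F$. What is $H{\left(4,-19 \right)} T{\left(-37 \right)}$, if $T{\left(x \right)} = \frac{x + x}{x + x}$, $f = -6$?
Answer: $2$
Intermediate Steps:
$T{\left(x \right)} = 1$ ($T{\left(x \right)} = \frac{2 x}{2 x} = 2 x \frac{1}{2 x} = 1$)
$H{\left(F,w \right)} = -6 + 2 F$ ($H{\left(F,w \right)} = \left(F - 6\right) + F = \left(-6 + F\right) + F = -6 + 2 F$)
$H{\left(4,-19 \right)} T{\left(-37 \right)} = \left(-6 + 2 \cdot 4\right) 1 = \left(-6 + 8\right) 1 = 2 \cdot 1 = 2$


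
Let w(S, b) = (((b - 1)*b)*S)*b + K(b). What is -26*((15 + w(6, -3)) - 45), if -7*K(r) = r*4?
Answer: 44460/7 ≈ 6351.4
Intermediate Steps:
K(r) = -4*r/7 (K(r) = -r*4/7 = -4*r/7)
w(S, b) = -4*b/7 + S*b²*(-1 + b) (w(S, b) = (((b - 1)*b)*S)*b - 4*b/7 = (((-1 + b)*b)*S)*b - 4*b/7 = ((b*(-1 + b))*S)*b - 4*b/7 = (S*b*(-1 + b))*b - 4*b/7 = S*b²*(-1 + b) - 4*b/7 = -4*b/7 + S*b²*(-1 + b))
-26*((15 + w(6, -3)) - 45) = -26*((15 - 3*(-4/7 + 6*(-3)² - 1*6*(-3))) - 45) = -26*((15 - 3*(-4/7 + 6*9 + 18)) - 45) = -26*((15 - 3*(-4/7 + 54 + 18)) - 45) = -26*((15 - 3*500/7) - 45) = -26*((15 - 1500/7) - 45) = -26*(-1395/7 - 45) = -26*(-1710/7) = 44460/7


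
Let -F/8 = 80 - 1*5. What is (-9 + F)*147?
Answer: -89523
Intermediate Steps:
F = -600 (F = -8*(80 - 1*5) = -8*(80 - 5) = -8*75 = -600)
(-9 + F)*147 = (-9 - 600)*147 = -609*147 = -89523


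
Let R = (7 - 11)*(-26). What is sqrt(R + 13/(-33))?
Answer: sqrt(112827)/33 ≈ 10.179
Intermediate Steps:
R = 104 (R = -4*(-26) = 104)
sqrt(R + 13/(-33)) = sqrt(104 + 13/(-33)) = sqrt(104 - 1/33*13) = sqrt(104 - 13/33) = sqrt(3419/33) = sqrt(112827)/33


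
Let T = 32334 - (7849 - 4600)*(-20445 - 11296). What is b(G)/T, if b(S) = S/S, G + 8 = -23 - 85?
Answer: 1/103158843 ≈ 9.6938e-9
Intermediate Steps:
G = -116 (G = -8 + (-23 - 85) = -8 - 108 = -116)
b(S) = 1
T = 103158843 (T = 32334 - 3249*(-31741) = 32334 - 1*(-103126509) = 32334 + 103126509 = 103158843)
b(G)/T = 1/103158843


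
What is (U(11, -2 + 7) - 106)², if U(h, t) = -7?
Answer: 12769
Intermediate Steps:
(U(11, -2 + 7) - 106)² = (-7 - 106)² = (-113)² = 12769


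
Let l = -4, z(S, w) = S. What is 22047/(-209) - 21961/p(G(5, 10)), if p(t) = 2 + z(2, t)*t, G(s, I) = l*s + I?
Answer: 4193003/3762 ≈ 1114.6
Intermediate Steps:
G(s, I) = I - 4*s (G(s, I) = -4*s + I = I - 4*s)
p(t) = 2 + 2*t
22047/(-209) - 21961/p(G(5, 10)) = 22047/(-209) - 21961/(2 + 2*(10 - 4*5)) = 22047*(-1/209) - 21961/(2 + 2*(10 - 20)) = -22047/209 - 21961/(2 + 2*(-10)) = -22047/209 - 21961/(2 - 20) = -22047/209 - 21961/(-18) = -22047/209 - 21961*(-1/18) = -22047/209 + 21961/18 = 4193003/3762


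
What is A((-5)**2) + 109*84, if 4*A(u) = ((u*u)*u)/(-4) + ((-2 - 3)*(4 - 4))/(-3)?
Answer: 130871/16 ≈ 8179.4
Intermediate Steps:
A(u) = -u**3/16 (A(u) = (((u*u)*u)/(-4) + ((-2 - 3)*(4 - 4))/(-3))/4 = ((u**2*u)*(-1/4) - 5*0*(-1/3))/4 = (u**3*(-1/4) + 0*(-1/3))/4 = (-u**3/4 + 0)/4 = (-u**3/4)/4 = -u**3/16)
A((-5)**2) + 109*84 = -((-5)**2)**3/16 + 109*84 = -1/16*25**3 + 9156 = -1/16*15625 + 9156 = -15625/16 + 9156 = 130871/16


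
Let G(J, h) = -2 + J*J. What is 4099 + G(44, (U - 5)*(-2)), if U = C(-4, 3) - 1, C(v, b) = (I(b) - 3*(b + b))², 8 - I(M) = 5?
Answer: 6033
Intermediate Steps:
I(M) = 3 (I(M) = 8 - 1*5 = 8 - 5 = 3)
C(v, b) = (3 - 6*b)² (C(v, b) = (3 - 3*(b + b))² = (3 - 6*b)²)
U = 224 (U = 9*(-1 + 2*3)² - 1 = 9*(-1 + 6)² - 1 = 9*5² - 1 = 9*25 - 1 = 225 - 1 = 224)
G(J, h) = -2 + J²
4099 + G(44, (U - 5)*(-2)) = 4099 + (-2 + 44²) = 4099 + (-2 + 1936) = 4099 + 1934 = 6033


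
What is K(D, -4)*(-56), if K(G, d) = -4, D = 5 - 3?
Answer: 224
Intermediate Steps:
D = 2
K(D, -4)*(-56) = -4*(-56) = 224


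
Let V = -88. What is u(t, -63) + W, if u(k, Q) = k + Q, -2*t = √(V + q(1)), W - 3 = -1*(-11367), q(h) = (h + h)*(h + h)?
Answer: 11307 - I*√21 ≈ 11307.0 - 4.5826*I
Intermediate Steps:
q(h) = 4*h² (q(h) = (2*h)*(2*h) = 4*h²)
W = 11370 (W = 3 - 1*(-11367) = 3 + 11367 = 11370)
t = -I*√21 (t = -√(-88 + 4*1²)/2 = -√(-88 + 4*1)/2 = -√(-88 + 4)/2 = -I*√21 ≈ -4.5826*I)
u(k, Q) = Q + k
u(t, -63) + W = (-63 - I*√21) + 11370 = 11307 - I*√21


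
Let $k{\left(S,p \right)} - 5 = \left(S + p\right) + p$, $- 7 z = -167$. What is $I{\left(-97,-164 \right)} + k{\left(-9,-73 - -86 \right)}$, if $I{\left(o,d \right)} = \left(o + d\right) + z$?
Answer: $- \frac{1506}{7} \approx -215.14$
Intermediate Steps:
$z = \frac{167}{7}$ ($z = \left(- \frac{1}{7}\right) \left(-167\right) = \frac{167}{7} \approx 23.857$)
$I{\left(o,d \right)} = \frac{167}{7} + d + o$ ($I{\left(o,d \right)} = \left(o + d\right) + \frac{167}{7} = \left(d + o\right) + \frac{167}{7} = \frac{167}{7} + d + o$)
$k{\left(S,p \right)} = 5 + S + 2 p$ ($k{\left(S,p \right)} = 5 + \left(\left(S + p\right) + p\right) = 5 + \left(S + 2 p\right) = 5 + S + 2 p$)
$I{\left(-97,-164 \right)} + k{\left(-9,-73 - -86 \right)} = \left(\frac{167}{7} - 164 - 97\right) + \left(5 - 9 + 2 \left(-73 - -86\right)\right) = - \frac{1660}{7} + \left(5 - 9 + 2 \left(-73 + 86\right)\right) = - \frac{1660}{7} + \left(5 - 9 + 2 \cdot 13\right) = - \frac{1660}{7} + \left(5 - 9 + 26\right) = - \frac{1660}{7} + 22 = - \frac{1506}{7}$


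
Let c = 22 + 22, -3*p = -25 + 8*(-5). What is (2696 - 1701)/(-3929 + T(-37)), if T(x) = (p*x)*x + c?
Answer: 597/15466 ≈ 0.038601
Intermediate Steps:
p = 65/3 (p = -(-25 + 8*(-5))/3 = -(-25 - 40)/3 = -⅓*(-65) = 65/3 ≈ 21.667)
c = 44
T(x) = 44 + 65*x²/3 (T(x) = (65*x/3)*x + 44 = 65*x²/3 + 44 = 44 + 65*x²/3)
(2696 - 1701)/(-3929 + T(-37)) = (2696 - 1701)/(-3929 + (44 + (65/3)*(-37)²)) = 995/(-3929 + (44 + (65/3)*1369)) = 995/(-3929 + (44 + 88985/3)) = 995/(-3929 + 89117/3) = 995/(77330/3) = 995*(3/77330) = 597/15466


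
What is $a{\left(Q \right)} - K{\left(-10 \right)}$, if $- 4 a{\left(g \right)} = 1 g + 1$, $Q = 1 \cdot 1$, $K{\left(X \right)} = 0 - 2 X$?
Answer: $- \frac{41}{2} \approx -20.5$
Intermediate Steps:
$K{\left(X \right)} = - 2 X$
$Q = 1$
$a{\left(g \right)} = - \frac{1}{4} - \frac{g}{4}$ ($a{\left(g \right)} = - \frac{1 g + 1}{4} = - \frac{g + 1}{4} = - \frac{1 + g}{4} = - \frac{1}{4} - \frac{g}{4}$)
$a{\left(Q \right)} - K{\left(-10 \right)} = \left(- \frac{1}{4} - \frac{1}{4}\right) - \left(-2\right) \left(-10\right) = \left(- \frac{1}{4} - \frac{1}{4}\right) - 20 = - \frac{1}{2} - 20 = - \frac{41}{2}$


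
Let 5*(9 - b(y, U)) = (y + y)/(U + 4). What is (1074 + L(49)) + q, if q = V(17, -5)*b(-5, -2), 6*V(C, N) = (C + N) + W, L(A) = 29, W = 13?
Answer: 3434/3 ≈ 1144.7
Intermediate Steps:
V(C, N) = 13/6 + C/6 + N/6 (V(C, N) = ((C + N) + 13)/6 = (13 + C + N)/6 = 13/6 + C/6 + N/6)
b(y, U) = 9 - 2*y/(5*(4 + U)) (b(y, U) = 9 - (y + y)/(5*(U + 4)) = 9 - 2*y/(5*(4 + U)))
q = 125/3 (q = (13/6 + (⅙)*17 + (⅙)*(-5))*((180 - 2*(-5) + 45*(-2))/(5*(4 - 2))) = (13/6 + 17/6 - ⅚)*((⅕)*(180 + 10 - 90)/2) = 25*((⅕)*(½)*100)/6 = (25/6)*10 = 125/3 ≈ 41.667)
(1074 + L(49)) + q = (1074 + 29) + 125/3 = 1103 + 125/3 = 3434/3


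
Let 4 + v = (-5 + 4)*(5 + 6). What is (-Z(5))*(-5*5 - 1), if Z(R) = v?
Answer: -390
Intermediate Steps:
v = -15 (v = -4 + (-5 + 4)*(5 + 6) = -4 - 1*11 = -4 - 11 = -15)
Z(R) = -15
(-Z(5))*(-5*5 - 1) = (-1*(-15))*(-5*5 - 1) = 15*(-25 - 1) = 15*(-26) = -390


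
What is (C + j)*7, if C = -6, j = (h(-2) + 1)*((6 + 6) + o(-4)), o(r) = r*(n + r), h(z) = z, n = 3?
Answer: -154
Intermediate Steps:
o(r) = r*(3 + r)
j = -16 (j = (-2 + 1)*((6 + 6) - 4*(3 - 4)) = -(12 - 4*(-1)) = -(12 + 4) = -1*16 = -16)
(C + j)*7 = (-6 - 16)*7 = -22*7 = -154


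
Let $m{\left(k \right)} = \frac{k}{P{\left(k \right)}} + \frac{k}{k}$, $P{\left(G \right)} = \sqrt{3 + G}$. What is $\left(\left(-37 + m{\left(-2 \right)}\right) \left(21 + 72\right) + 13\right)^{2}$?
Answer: $12397441$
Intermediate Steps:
$m{\left(k \right)} = 1 + \frac{k}{\sqrt{3 + k}}$ ($m{\left(k \right)} = \frac{k}{\sqrt{3 + k}} + \frac{k}{k} = \frac{k}{\sqrt{3 + k}} + 1 = 1 + \frac{k}{\sqrt{3 + k}}$)
$\left(\left(-37 + m{\left(-2 \right)}\right) \left(21 + 72\right) + 13\right)^{2} = \left(\left(-37 + \left(1 - \frac{2}{\sqrt{3 - 2}}\right)\right) \left(21 + 72\right) + 13\right)^{2} = \left(\left(-37 + \left(1 - 2 \frac{1}{\sqrt{1}}\right)\right) 93 + 13\right)^{2} = \left(\left(-37 + \left(1 - 2\right)\right) 93 + 13\right)^{2} = \left(\left(-37 - 1\right) 93 + 13\right)^{2} = \left(\left(-38\right) 93 + 13\right)^{2} = \left(-3534 + 13\right)^{2} = \left(-3521\right)^{2} = 12397441$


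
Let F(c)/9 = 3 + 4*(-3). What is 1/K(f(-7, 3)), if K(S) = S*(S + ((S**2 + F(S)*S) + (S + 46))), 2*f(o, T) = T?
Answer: -8/843 ≈ -0.0094899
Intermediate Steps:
f(o, T) = T/2
F(c) = -81 (F(c) = 9*(3 + 4*(-3)) = 9*(3 - 12) = 9*(-9) = -81)
K(S) = S*(46 + S**2 - 79*S) (K(S) = S*(S + ((S**2 - 81*S) + (S + 46))) = S*(S + ((S**2 - 81*S) + (46 + S))) = S*(S + (46 + S**2 - 80*S)) = S*(46 + S**2 - 79*S))
1/K(f(-7, 3)) = 1/(((1/2)*3)*(46 + ((1/2)*3)**2 - 79*3/2)) = 1/(3*(46 + (3/2)**2 - 79*3/2)/2) = 1/(3*(46 + 9/4 - 237/2)/2) = 1/((3/2)*(-281/4)) = 1/(-843/8) = -8/843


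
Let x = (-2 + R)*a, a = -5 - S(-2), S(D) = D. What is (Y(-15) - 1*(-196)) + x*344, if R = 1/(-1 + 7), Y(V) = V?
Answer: 2073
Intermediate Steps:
R = ⅙ (R = 1/6 = ⅙ ≈ 0.16667)
a = -3 (a = -5 - 1*(-2) = -5 + 2 = -3)
x = 11/2 (x = (-2 + ⅙)*(-3) = -11/6*(-3) = 11/2 ≈ 5.5000)
(Y(-15) - 1*(-196)) + x*344 = (-15 - 1*(-196)) + (11/2)*344 = (-15 + 196) + 1892 = 181 + 1892 = 2073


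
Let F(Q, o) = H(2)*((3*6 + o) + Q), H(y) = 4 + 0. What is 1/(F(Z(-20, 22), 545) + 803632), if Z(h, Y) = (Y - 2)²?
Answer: 1/807484 ≈ 1.2384e-6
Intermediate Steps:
H(y) = 4
Z(h, Y) = (-2 + Y)²
F(Q, o) = 72 + 4*Q + 4*o (F(Q, o) = 4*((3*6 + o) + Q) = 4*((18 + o) + Q) = 4*(18 + Q + o) = 72 + 4*Q + 4*o)
1/(F(Z(-20, 22), 545) + 803632) = 1/((72 + 4*(-2 + 22)² + 4*545) + 803632) = 1/((72 + 4*20² + 2180) + 803632) = 1/((72 + 4*400 + 2180) + 803632) = 1/((72 + 1600 + 2180) + 803632) = 1/(3852 + 803632) = 1/807484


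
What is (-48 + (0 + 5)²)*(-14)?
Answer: 322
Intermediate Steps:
(-48 + (0 + 5)²)*(-14) = (-48 + 5²)*(-14) = (-48 + 25)*(-14) = -23*(-14) = 322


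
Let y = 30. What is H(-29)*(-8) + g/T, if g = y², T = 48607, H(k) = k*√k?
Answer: 900/48607 + 232*I*√29 ≈ 0.018516 + 1249.4*I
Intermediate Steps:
H(k) = k^(3/2)
g = 900 (g = 30² = 900)
H(-29)*(-8) + g/T = (-29)^(3/2)*(-8) + 900/48607 = -29*I*√29*(-8) + 900*(1/48607) = 232*I*√29 + 900/48607 = 900/48607 + 232*I*√29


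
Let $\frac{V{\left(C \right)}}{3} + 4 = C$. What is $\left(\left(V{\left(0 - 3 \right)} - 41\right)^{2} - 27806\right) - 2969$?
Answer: $-26931$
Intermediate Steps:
$V{\left(C \right)} = -12 + 3 C$
$\left(\left(V{\left(0 - 3 \right)} - 41\right)^{2} - 27806\right) - 2969 = \left(\left(\left(-12 + 3 \left(0 - 3\right)\right) - 41\right)^{2} - 27806\right) - 2969 = \left(\left(\left(-12 + 3 \left(-3\right)\right) - 41\right)^{2} - 27806\right) - 2969 = \left(\left(\left(-12 - 9\right) - 41\right)^{2} - 27806\right) - 2969 = \left(\left(-21 - 41\right)^{2} - 27806\right) - 2969 = \left(\left(-62\right)^{2} - 27806\right) - 2969 = \left(3844 - 27806\right) - 2969 = -23962 - 2969 = -26931$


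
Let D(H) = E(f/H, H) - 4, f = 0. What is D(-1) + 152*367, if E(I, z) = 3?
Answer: 55783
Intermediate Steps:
D(H) = -1 (D(H) = 3 - 4 = -1)
D(-1) + 152*367 = -1 + 152*367 = -1 + 55784 = 55783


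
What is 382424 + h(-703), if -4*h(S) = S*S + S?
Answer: 518095/2 ≈ 2.5905e+5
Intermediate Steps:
h(S) = -S/4 - S²/4 (h(S) = -(S*S + S)/4 = -(S² + S)/4 = -(S + S²)/4 = -S/4 - S²/4)
382424 + h(-703) = 382424 - ¼*(-703)*(1 - 703) = 382424 - ¼*(-703)*(-702) = 382424 - 246753/2 = 518095/2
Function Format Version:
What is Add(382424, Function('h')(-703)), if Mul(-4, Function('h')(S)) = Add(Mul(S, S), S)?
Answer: Rational(518095, 2) ≈ 2.5905e+5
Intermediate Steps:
Function('h')(S) = Add(Mul(Rational(-1, 4), S), Mul(Rational(-1, 4), Pow(S, 2))) (Function('h')(S) = Mul(Rational(-1, 4), Add(Mul(S, S), S)) = Mul(Rational(-1, 4), Add(Pow(S, 2), S)) = Mul(Rational(-1, 4), Add(S, Pow(S, 2))) = Add(Mul(Rational(-1, 4), S), Mul(Rational(-1, 4), Pow(S, 2))))
Add(382424, Function('h')(-703)) = Add(382424, Mul(Rational(-1, 4), -703, Add(1, -703))) = Add(382424, Mul(Rational(-1, 4), -703, -702)) = Add(382424, Rational(-246753, 2)) = Rational(518095, 2)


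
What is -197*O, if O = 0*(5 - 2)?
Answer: 0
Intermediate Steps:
O = 0 (O = 0*3 = 0)
-197*O = -197*0 = 0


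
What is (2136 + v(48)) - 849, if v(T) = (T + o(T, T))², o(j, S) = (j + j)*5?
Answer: 280071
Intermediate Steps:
o(j, S) = 10*j (o(j, S) = (2*j)*5 = 10*j)
v(T) = 121*T² (v(T) = (T + 10*T)² = (11*T)² = 121*T²)
(2136 + v(48)) - 849 = (2136 + 121*48²) - 849 = (2136 + 121*2304) - 849 = (2136 + 278784) - 849 = 280920 - 849 = 280071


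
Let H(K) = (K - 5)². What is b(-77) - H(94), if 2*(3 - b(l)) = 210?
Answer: -8023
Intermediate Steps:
b(l) = -102 (b(l) = 3 - ½*210 = 3 - 105 = -102)
H(K) = (-5 + K)²
b(-77) - H(94) = -102 - (-5 + 94)² = -102 - 1*89² = -102 - 1*7921 = -102 - 7921 = -8023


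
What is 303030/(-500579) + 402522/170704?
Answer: 74882813559/42725418808 ≈ 1.7527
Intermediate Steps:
303030/(-500579) + 402522/170704 = 303030*(-1/500579) + 402522*(1/170704) = -303030/500579 + 201261/85352 = 74882813559/42725418808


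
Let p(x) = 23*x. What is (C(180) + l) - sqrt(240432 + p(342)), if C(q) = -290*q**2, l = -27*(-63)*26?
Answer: -9351774 - sqrt(248298) ≈ -9.3523e+6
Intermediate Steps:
l = 44226 (l = 1701*26 = 44226)
(C(180) + l) - sqrt(240432 + p(342)) = (-290*180**2 + 44226) - sqrt(240432 + 23*342) = (-290*32400 + 44226) - sqrt(240432 + 7866) = (-9396000 + 44226) - sqrt(248298) = -9351774 - sqrt(248298)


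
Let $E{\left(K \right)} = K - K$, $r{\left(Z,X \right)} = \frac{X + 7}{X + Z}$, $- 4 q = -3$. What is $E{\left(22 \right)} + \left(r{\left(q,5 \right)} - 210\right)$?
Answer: $- \frac{4782}{23} \approx -207.91$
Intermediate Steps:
$q = \frac{3}{4}$ ($q = \left(- \frac{1}{4}\right) \left(-3\right) = \frac{3}{4} \approx 0.75$)
$r{\left(Z,X \right)} = \frac{7 + X}{X + Z}$
$E{\left(K \right)} = 0$
$E{\left(22 \right)} + \left(r{\left(q,5 \right)} - 210\right) = 0 - \left(210 - \frac{7 + 5}{5 + \frac{3}{4}}\right) = 0 - \left(210 - \frac{1}{\frac{23}{4}} \cdot 12\right) = 0 + \left(\frac{4}{23} \cdot 12 - 210\right) = 0 + \left(\frac{48}{23} - 210\right) = 0 - \frac{4782}{23} = - \frac{4782}{23}$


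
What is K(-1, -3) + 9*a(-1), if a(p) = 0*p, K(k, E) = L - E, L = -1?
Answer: 2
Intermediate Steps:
K(k, E) = -1 - E
a(p) = 0
K(-1, -3) + 9*a(-1) = (-1 - 1*(-3)) + 9*0 = (-1 + 3) + 0 = 2 + 0 = 2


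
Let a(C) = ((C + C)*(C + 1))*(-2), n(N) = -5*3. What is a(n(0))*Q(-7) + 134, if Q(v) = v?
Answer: 6014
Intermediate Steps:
n(N) = -15
a(C) = -4*C*(1 + C) (a(C) = ((2*C)*(1 + C))*(-2) = (2*C*(1 + C))*(-2) = -4*C*(1 + C))
a(n(0))*Q(-7) + 134 = -4*(-15)*(1 - 15)*(-7) + 134 = -4*(-15)*(-14)*(-7) + 134 = -840*(-7) + 134 = 5880 + 134 = 6014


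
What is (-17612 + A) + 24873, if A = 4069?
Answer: 11330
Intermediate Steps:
(-17612 + A) + 24873 = (-17612 + 4069) + 24873 = -13543 + 24873 = 11330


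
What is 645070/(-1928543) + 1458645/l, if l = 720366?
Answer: 782791036205/463085602246 ≈ 1.6904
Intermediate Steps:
645070/(-1928543) + 1458645/l = 645070/(-1928543) + 1458645/720366 = 645070*(-1/1928543) + 1458645*(1/720366) = -645070/1928543 + 486215/240122 = 782791036205/463085602246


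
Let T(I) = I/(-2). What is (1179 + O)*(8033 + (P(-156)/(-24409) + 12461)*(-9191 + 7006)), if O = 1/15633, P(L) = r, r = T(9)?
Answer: -583126854154073374/18170757 ≈ -3.2092e+10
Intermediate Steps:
T(I) = -I/2 (T(I) = I*(-½) = -I/2)
r = -9/2 (r = -½*9 = -9/2 ≈ -4.5000)
P(L) = -9/2
O = 1/15633 ≈ 6.3967e-5
(1179 + O)*(8033 + (P(-156)/(-24409) + 12461)*(-9191 + 7006)) = (1179 + 1/15633)*(8033 + (-9/2/(-24409) + 12461)*(-9191 + 7006)) = 18431308*(8033 + (-9/2*(-1/24409) + 12461)*(-2185))/15633 = 18431308*(8033 + (9/48818 + 12461)*(-2185))/15633 = 18431308*(8033 + (608321107/48818)*(-2185))/15633 = 18431308*(8033 - 1329181618795/48818)/15633 = (18431308/15633)*(-1328789463801/48818) = -583126854154073374/18170757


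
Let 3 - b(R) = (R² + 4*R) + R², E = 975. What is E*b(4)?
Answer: -43875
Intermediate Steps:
b(R) = 3 - 4*R - 2*R² (b(R) = 3 - ((R² + 4*R) + R²) = 3 - (2*R² + 4*R) = 3 + (-4*R - 2*R²) = 3 - 4*R - 2*R²)
E*b(4) = 975*(3 - 4*4 - 2*4²) = 975*(3 - 16 - 2*16) = 975*(3 - 16 - 32) = 975*(-45) = -43875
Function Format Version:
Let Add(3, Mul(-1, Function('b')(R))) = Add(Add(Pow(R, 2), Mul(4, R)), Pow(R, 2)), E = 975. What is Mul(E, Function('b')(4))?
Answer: -43875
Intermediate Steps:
Function('b')(R) = Add(3, Mul(-4, R), Mul(-2, Pow(R, 2))) (Function('b')(R) = Add(3, Mul(-1, Add(Add(Pow(R, 2), Mul(4, R)), Pow(R, 2)))) = Add(3, Mul(-1, Add(Mul(2, Pow(R, 2)), Mul(4, R)))) = Add(3, Add(Mul(-4, R), Mul(-2, Pow(R, 2)))) = Add(3, Mul(-4, R), Mul(-2, Pow(R, 2))))
Mul(E, Function('b')(4)) = Mul(975, Add(3, Mul(-4, 4), Mul(-2, Pow(4, 2)))) = Mul(975, Add(3, -16, Mul(-2, 16))) = Mul(975, Add(3, -16, -32)) = Mul(975, -45) = -43875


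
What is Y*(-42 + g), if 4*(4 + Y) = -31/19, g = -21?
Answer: 21105/76 ≈ 277.70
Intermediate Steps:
Y = -335/76 (Y = -4 + (-31/19)/4 = -4 + (-31*1/19)/4 = -4 + (1/4)*(-31/19) = -4 - 31/76 = -335/76 ≈ -4.4079)
Y*(-42 + g) = -335*(-42 - 21)/76 = -335/76*(-63) = 21105/76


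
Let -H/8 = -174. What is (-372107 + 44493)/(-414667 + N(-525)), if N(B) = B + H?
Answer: 163807/206900 ≈ 0.79172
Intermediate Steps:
H = 1392 (H = -8*(-174) = 1392)
N(B) = 1392 + B (N(B) = B + 1392 = 1392 + B)
(-372107 + 44493)/(-414667 + N(-525)) = (-372107 + 44493)/(-414667 + (1392 - 525)) = -327614/(-414667 + 867) = -327614/(-413800) = -327614*(-1/413800) = 163807/206900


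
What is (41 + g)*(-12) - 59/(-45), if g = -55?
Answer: 7619/45 ≈ 169.31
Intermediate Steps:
(41 + g)*(-12) - 59/(-45) = (41 - 55)*(-12) - 59/(-45) = -14*(-12) - 59*(-1/45) = 168 + 59/45 = 7619/45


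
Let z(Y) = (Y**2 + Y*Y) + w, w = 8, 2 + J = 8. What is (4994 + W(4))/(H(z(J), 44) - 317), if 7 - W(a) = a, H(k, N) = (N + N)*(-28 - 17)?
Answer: -4997/4277 ≈ -1.1683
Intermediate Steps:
J = 6 (J = -2 + 8 = 6)
z(Y) = 8 + 2*Y**2 (z(Y) = (Y**2 + Y*Y) + 8 = (Y**2 + Y**2) + 8 = 2*Y**2 + 8 = 8 + 2*Y**2)
H(k, N) = -90*N (H(k, N) = (2*N)*(-45) = -90*N)
W(a) = 7 - a
(4994 + W(4))/(H(z(J), 44) - 317) = (4994 + (7 - 1*4))/(-90*44 - 317) = (4994 + (7 - 4))/(-3960 - 317) = (4994 + 3)/(-4277) = 4997*(-1/4277) = -4997/4277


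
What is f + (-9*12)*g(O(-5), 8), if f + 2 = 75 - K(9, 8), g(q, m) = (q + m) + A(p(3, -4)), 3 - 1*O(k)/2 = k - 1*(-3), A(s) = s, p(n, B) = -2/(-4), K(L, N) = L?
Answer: -1934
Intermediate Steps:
p(n, B) = ½ (p(n, B) = -2*(-¼) = ½)
O(k) = -2*k (O(k) = 6 - 2*(k - 1*(-3)) = 6 - 2*(k + 3) = 6 - 2*(3 + k) = 6 + (-6 - 2*k) = -2*k)
g(q, m) = ½ + m + q (g(q, m) = (q + m) + ½ = (m + q) + ½ = ½ + m + q)
f = 64 (f = -2 + (75 - 1*9) = -2 + (75 - 9) = -2 + 66 = 64)
f + (-9*12)*g(O(-5), 8) = 64 + (-9*12)*(½ + 8 - 2*(-5)) = 64 - 108*(½ + 8 + 10) = 64 - 108*37/2 = 64 - 1998 = -1934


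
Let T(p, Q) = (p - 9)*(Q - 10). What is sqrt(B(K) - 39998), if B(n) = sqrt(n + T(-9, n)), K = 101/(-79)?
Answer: sqrt(-249627518 + 79*sqrt(1259023))/79 ≈ 199.96*I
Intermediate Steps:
T(p, Q) = (-10 + Q)*(-9 + p) (T(p, Q) = (-9 + p)*(-10 + Q) = (-10 + Q)*(-9 + p))
K = -101/79 (K = 101*(-1/79) = -101/79 ≈ -1.2785)
B(n) = sqrt(180 - 17*n) (B(n) = sqrt(n + (90 - 10*(-9) - 9*n + n*(-9))) = sqrt(n + (90 + 90 - 9*n - 9*n)) = sqrt(n + (180 - 18*n)) = sqrt(180 - 17*n))
sqrt(B(K) - 39998) = sqrt(sqrt(180 - 17*(-101/79)) - 39998) = sqrt(sqrt(180 + 1717/79) - 39998) = sqrt(sqrt(15937/79) - 39998) = sqrt(sqrt(1259023)/79 - 39998) = sqrt(-39998 + sqrt(1259023)/79)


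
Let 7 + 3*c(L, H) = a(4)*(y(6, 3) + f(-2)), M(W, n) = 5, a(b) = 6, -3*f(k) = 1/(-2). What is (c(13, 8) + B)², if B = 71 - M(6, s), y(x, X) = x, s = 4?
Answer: 5776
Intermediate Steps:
f(k) = ⅙ (f(k) = -⅓/(-2) = -⅓*(-½) = ⅙)
c(L, H) = 10 (c(L, H) = -7/3 + (6*(6 + ⅙))/3 = -7/3 + (6*(37/6))/3 = -7/3 + (⅓)*37 = -7/3 + 37/3 = 10)
B = 66 (B = 71 - 1*5 = 71 - 5 = 66)
(c(13, 8) + B)² = (10 + 66)² = 76² = 5776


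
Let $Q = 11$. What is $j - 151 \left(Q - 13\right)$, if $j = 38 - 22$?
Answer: $318$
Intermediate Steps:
$j = 16$
$j - 151 \left(Q - 13\right) = 16 - 151 \left(11 - 13\right) = 16 - -302 = 16 + 302 = 318$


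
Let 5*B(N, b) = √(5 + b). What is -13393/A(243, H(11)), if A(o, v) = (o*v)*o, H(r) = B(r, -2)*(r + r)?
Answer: -66965*√3/3897234 ≈ -0.029761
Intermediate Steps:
B(N, b) = √(5 + b)/5
H(r) = 2*r*√3/5 (H(r) = (√(5 - 2)/5)*(r + r) = (√3/5)*(2*r) = 2*r*√3/5)
A(o, v) = v*o²
-13393/A(243, H(11)) = -13393*5*√3/3897234 = -66965*√3/3897234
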